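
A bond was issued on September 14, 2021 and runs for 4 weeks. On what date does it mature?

October 12, 2021

Adding 4 weeks = 28 days from September 14, 2021.
September has 30 days, so 30 − 14 = 16 days remain after September 14, 2021; 28 − 16 = 12 left.
12 days into October 2021 → October 12, 2021.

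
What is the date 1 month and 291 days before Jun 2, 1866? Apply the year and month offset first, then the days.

Subtracting 1 month and 291 days from June 2, 1866: first the month/year part, then the days.
month 6 − 1 = 5 → May 1866.
Day 2 is valid in May, giving May 2, 1866.
Now subtract 291 days from May 2, 1866.
Going back 2 days from May 2, 1866 reaches the end of the previous month; 291 − 2 = 289 left.
April 1866 has 30 days: 289 − 30 = 259 left.
March 1866 has 31 days: 259 − 31 = 228 left.
February 1866 has 28 days (1866 is not a leap year): 228 − 28 = 200 left.
January 1866 has 31 days: 200 − 31 = 169 left.
December 1865 has 31 days: 169 − 31 = 138 left.
November 1865 has 30 days: 138 − 30 = 108 left.
October 1865 has 31 days: 108 − 31 = 77 left.
September 1865 has 30 days: 77 − 30 = 47 left.
August 1865 has 31 days: 47 − 31 = 16 left.
July 1865 has 31 days; 31 − 16 = 15 → July 15, 1865.

July 15, 1865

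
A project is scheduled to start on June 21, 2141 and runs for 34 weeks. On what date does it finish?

February 14, 2142

Adding 34 weeks = 238 days from June 21, 2141.
June has 30 days, so 30 − 21 = 9 days remain after June 21, 2141; 238 − 9 = 229 left.
July 2141 has 31 days: 229 − 31 = 198 left.
August 2141 has 31 days: 198 − 31 = 167 left.
September 2141 has 30 days: 167 − 30 = 137 left.
October 2141 has 31 days: 137 − 31 = 106 left.
November 2141 has 30 days: 106 − 30 = 76 left.
December 2141 has 31 days: 76 − 31 = 45 left.
January 2142 has 31 days: 45 − 31 = 14 left.
14 days into February 2142 → February 14, 2142.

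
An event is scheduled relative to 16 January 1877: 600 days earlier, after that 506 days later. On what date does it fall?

Going back 600 days from January 16, 1877:
Going back 16 days from January 16, 1877 reaches the end of the previous month; 600 − 16 = 584 left.
December 1876 has 31 days: 584 − 31 = 553 left.
November 1876 has 30 days: 553 − 30 = 523 left.
October 1876 has 31 days: 523 − 31 = 492 left.
September 1876 has 30 days: 492 − 30 = 462 left.
August 1876 has 31 days: 462 − 31 = 431 left.
July 1876 has 31 days: 431 − 31 = 400 left.
June 1876 has 30 days: 400 − 30 = 370 left.
May 1876 has 31 days: 370 − 31 = 339 left.
April 1876 has 30 days: 339 − 30 = 309 left.
March 1876 has 31 days: 309 − 31 = 278 left.
February 1876 has 29 days (1876 is a leap year): 278 − 29 = 249 left.
January 1876 has 31 days: 249 − 31 = 218 left.
December 1875 has 31 days: 218 − 31 = 187 left.
November 1875 has 30 days: 187 − 30 = 157 left.
October 1875 has 31 days: 157 − 31 = 126 left.
September 1875 has 30 days: 126 − 30 = 96 left.
August 1875 has 31 days: 96 − 31 = 65 left.
July 1875 has 31 days: 65 − 31 = 34 left.
June 1875 has 30 days: 34 − 30 = 4 left.
May 1875 has 31 days; 31 − 4 = 27 → May 27, 1875.
Counting forward 506 days from May 27, 1875:
May has 31 days, so 31 − 27 = 4 days remain after May 27, 1875; 506 − 4 = 502 left.
June 1875 has 30 days: 502 − 30 = 472 left.
July 1875 has 31 days: 472 − 31 = 441 left.
August 1875 has 31 days: 441 − 31 = 410 left.
September 1875 has 30 days: 410 − 30 = 380 left.
October 1875 has 31 days: 380 − 31 = 349 left.
November 1875 has 30 days: 349 − 30 = 319 left.
December 1875 has 31 days: 319 − 31 = 288 left.
January 1876 has 31 days: 288 − 31 = 257 left.
February 1876 has 29 days (1876 is a leap year): 257 − 29 = 228 left.
March 1876 has 31 days: 228 − 31 = 197 left.
April 1876 has 30 days: 197 − 30 = 167 left.
May 1876 has 31 days: 167 − 31 = 136 left.
June 1876 has 30 days: 136 − 30 = 106 left.
July 1876 has 31 days: 106 − 31 = 75 left.
August 1876 has 31 days: 75 − 31 = 44 left.
September 1876 has 30 days: 44 − 30 = 14 left.
14 days into October 1876 → October 14, 1876.

October 14, 1876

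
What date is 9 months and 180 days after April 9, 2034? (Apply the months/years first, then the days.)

Adding 9 months and 180 days from April 9, 2034: first the month/year part, then the days.
month 4 + 9 = 13, which is month 1 of year 2035 → January 2035.
Day 9 is valid in January, giving January 9, 2035.
Now add 180 days from January 9, 2035.
January has 31 days, so 31 − 9 = 22 days remain after January 9, 2035; 180 − 22 = 158 left.
February 2035 has 28 days (2035 is not a leap year): 158 − 28 = 130 left.
March 2035 has 31 days: 130 − 31 = 99 left.
April 2035 has 30 days: 99 − 30 = 69 left.
May 2035 has 31 days: 69 − 31 = 38 left.
June 2035 has 30 days: 38 − 30 = 8 left.
8 days into July 2035 → July 8, 2035.

July 8, 2035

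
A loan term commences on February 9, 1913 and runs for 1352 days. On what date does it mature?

October 23, 1916

Counting forward 1352 days from February 9, 1913.
February has 28 days, so 28 − 9 = 19 days remain after February 9, 1913; 1352 − 19 = 1333 left.
March 1913 has 31 days: 1333 − 31 = 1302 left.
April 1913 has 30 days: 1302 − 30 = 1272 left.
May 1913 has 31 days: 1272 − 31 = 1241 left.
June 1913 has 30 days: 1241 − 30 = 1211 left.
July 1913 has 31 days: 1211 − 31 = 1180 left.
August 1913 has 31 days: 1180 − 31 = 1149 left.
September 1913 has 30 days: 1149 − 30 = 1119 left.
October 1913 has 31 days: 1119 − 31 = 1088 left.
November 1913 has 30 days: 1088 − 30 = 1058 left.
December 1913 has 31 days: 1058 − 31 = 1027 left.
January 1914 has 31 days: 1027 − 31 = 996 left.
February 1914 has 28 days (1914 is not a leap year): 996 − 28 = 968 left.
March 1914 has 31 days: 968 − 31 = 937 left.
April 1914 has 30 days: 937 − 30 = 907 left.
May 1914 has 31 days: 907 − 31 = 876 left.
June 1914 has 30 days: 876 − 30 = 846 left.
July 1914 has 31 days: 846 − 31 = 815 left.
August 1914 has 31 days: 815 − 31 = 784 left.
September 1914 has 30 days: 784 − 30 = 754 left.
October 1914 has 31 days: 754 − 31 = 723 left.
November 1914 has 30 days: 723 − 30 = 693 left.
December 1914 has 31 days: 693 − 31 = 662 left.
January 1915 has 31 days: 662 − 31 = 631 left.
February 1915 has 28 days (1915 is not a leap year): 631 − 28 = 603 left.
March 1915 has 31 days: 603 − 31 = 572 left.
April 1915 has 30 days: 572 − 30 = 542 left.
May 1915 has 31 days: 542 − 31 = 511 left.
June 1915 has 30 days: 511 − 30 = 481 left.
July 1915 has 31 days: 481 − 31 = 450 left.
August 1915 has 31 days: 450 − 31 = 419 left.
September 1915 has 30 days: 419 − 30 = 389 left.
October 1915 has 31 days: 389 − 31 = 358 left.
November 1915 has 30 days: 358 − 30 = 328 left.
December 1915 has 31 days: 328 − 31 = 297 left.
January 1916 has 31 days: 297 − 31 = 266 left.
February 1916 has 29 days (1916 is a leap year): 266 − 29 = 237 left.
March 1916 has 31 days: 237 − 31 = 206 left.
April 1916 has 30 days: 206 − 30 = 176 left.
May 1916 has 31 days: 176 − 31 = 145 left.
June 1916 has 30 days: 145 − 30 = 115 left.
July 1916 has 31 days: 115 − 31 = 84 left.
August 1916 has 31 days: 84 − 31 = 53 left.
September 1916 has 30 days: 53 − 30 = 23 left.
23 days into October 1916 → October 23, 1916.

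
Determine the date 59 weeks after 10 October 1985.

November 27, 1986

Advancing 59 weeks = 413 days from October 10, 1985.
October has 31 days, so 31 − 10 = 21 days remain after October 10, 1985; 413 − 21 = 392 left.
November 1985 has 30 days: 392 − 30 = 362 left.
December 1985 has 31 days: 362 − 31 = 331 left.
January 1986 has 31 days: 331 − 31 = 300 left.
February 1986 has 28 days (1986 is not a leap year): 300 − 28 = 272 left.
March 1986 has 31 days: 272 − 31 = 241 left.
April 1986 has 30 days: 241 − 30 = 211 left.
May 1986 has 31 days: 211 − 31 = 180 left.
June 1986 has 30 days: 180 − 30 = 150 left.
July 1986 has 31 days: 150 − 31 = 119 left.
August 1986 has 31 days: 119 − 31 = 88 left.
September 1986 has 30 days: 88 − 30 = 58 left.
October 1986 has 31 days: 58 − 31 = 27 left.
27 days into November 1986 → November 27, 1986.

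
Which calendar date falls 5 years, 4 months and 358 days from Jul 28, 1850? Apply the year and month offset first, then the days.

Counting forward 5 years, 4 months and 358 days from July 28, 1850: first the month/year part, then the days.
+5 years → 1855; month 7 + 4 = 11 → November 1855.
Day 28 is valid in November, giving November 28, 1855.
Now add 358 days from November 28, 1855.
November has 30 days, so 30 − 28 = 2 days remain after November 28, 1855; 358 − 2 = 356 left.
December 1855 has 31 days: 356 − 31 = 325 left.
January 1856 has 31 days: 325 − 31 = 294 left.
February 1856 has 29 days (1856 is a leap year): 294 − 29 = 265 left.
March 1856 has 31 days: 265 − 31 = 234 left.
April 1856 has 30 days: 234 − 30 = 204 left.
May 1856 has 31 days: 204 − 31 = 173 left.
June 1856 has 30 days: 173 − 30 = 143 left.
July 1856 has 31 days: 143 − 31 = 112 left.
August 1856 has 31 days: 112 − 31 = 81 left.
September 1856 has 30 days: 81 − 30 = 51 left.
October 1856 has 31 days: 51 − 31 = 20 left.
20 days into November 1856 → November 20, 1856.

November 20, 1856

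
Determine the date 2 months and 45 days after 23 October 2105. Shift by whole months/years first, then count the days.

February 6, 2106

Advancing 2 months and 45 days from October 23, 2105: first the month/year part, then the days.
month 10 + 2 = 12 → December 2105.
Day 23 is valid in December, giving December 23, 2105.
Now add 45 days from December 23, 2105.
December has 31 days, so 31 − 23 = 8 days remain after December 23, 2105; 45 − 8 = 37 left.
January 2106 has 31 days: 37 − 31 = 6 left.
6 days into February 2106 → February 6, 2106.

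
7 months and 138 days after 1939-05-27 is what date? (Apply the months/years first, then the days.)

Adding 7 months and 138 days from May 27, 1939: first the month/year part, then the days.
month 5 + 7 = 12 → December 1939.
Day 27 is valid in December, giving December 27, 1939.
Now add 138 days from December 27, 1939.
December has 31 days, so 31 − 27 = 4 days remain after December 27, 1939; 138 − 4 = 134 left.
January 1940 has 31 days: 134 − 31 = 103 left.
February 1940 has 29 days (1940 is a leap year): 103 − 29 = 74 left.
March 1940 has 31 days: 74 − 31 = 43 left.
April 1940 has 30 days: 43 − 30 = 13 left.
13 days into May 1940 → May 13, 1940.

May 13, 1940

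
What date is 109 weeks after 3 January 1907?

Adding 109 weeks = 763 days from January 3, 1907.
January has 31 days, so 31 − 3 = 28 days remain after January 3, 1907; 763 − 28 = 735 left.
February 1907 has 28 days (1907 is not a leap year): 735 − 28 = 707 left.
March 1907 has 31 days: 707 − 31 = 676 left.
April 1907 has 30 days: 676 − 30 = 646 left.
May 1907 has 31 days: 646 − 31 = 615 left.
June 1907 has 30 days: 615 − 30 = 585 left.
July 1907 has 31 days: 585 − 31 = 554 left.
August 1907 has 31 days: 554 − 31 = 523 left.
September 1907 has 30 days: 523 − 30 = 493 left.
October 1907 has 31 days: 493 − 31 = 462 left.
November 1907 has 30 days: 462 − 30 = 432 left.
December 1907 has 31 days: 432 − 31 = 401 left.
January 1908 has 31 days: 401 − 31 = 370 left.
February 1908 has 29 days (1908 is a leap year): 370 − 29 = 341 left.
March 1908 has 31 days: 341 − 31 = 310 left.
April 1908 has 30 days: 310 − 30 = 280 left.
May 1908 has 31 days: 280 − 31 = 249 left.
June 1908 has 30 days: 249 − 30 = 219 left.
July 1908 has 31 days: 219 − 31 = 188 left.
August 1908 has 31 days: 188 − 31 = 157 left.
September 1908 has 30 days: 157 − 30 = 127 left.
October 1908 has 31 days: 127 − 31 = 96 left.
November 1908 has 30 days: 96 − 30 = 66 left.
December 1908 has 31 days: 66 − 31 = 35 left.
January 1909 has 31 days: 35 − 31 = 4 left.
4 days into February 1909 → February 4, 1909.

February 4, 1909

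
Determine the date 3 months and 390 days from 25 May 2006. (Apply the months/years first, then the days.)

September 19, 2007

Counting forward 3 months and 390 days from May 25, 2006: first the month/year part, then the days.
month 5 + 3 = 8 → August 2006.
Day 25 is valid in August, giving August 25, 2006.
Now add 390 days from August 25, 2006.
August has 31 days, so 31 − 25 = 6 days remain after August 25, 2006; 390 − 6 = 384 left.
September 2006 has 30 days: 384 − 30 = 354 left.
October 2006 has 31 days: 354 − 31 = 323 left.
November 2006 has 30 days: 323 − 30 = 293 left.
December 2006 has 31 days: 293 − 31 = 262 left.
January 2007 has 31 days: 262 − 31 = 231 left.
February 2007 has 28 days (2007 is not a leap year): 231 − 28 = 203 left.
March 2007 has 31 days: 203 − 31 = 172 left.
April 2007 has 30 days: 172 − 30 = 142 left.
May 2007 has 31 days: 142 − 31 = 111 left.
June 2007 has 30 days: 111 − 30 = 81 left.
July 2007 has 31 days: 81 − 31 = 50 left.
August 2007 has 31 days: 50 − 31 = 19 left.
19 days into September 2007 → September 19, 2007.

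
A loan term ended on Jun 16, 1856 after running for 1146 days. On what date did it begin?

April 27, 1853

Counting back 1146 days from June 16, 1856.
Going back 16 days from June 16, 1856 reaches the end of the previous month; 1146 − 16 = 1130 left.
May 1856 has 31 days: 1130 − 31 = 1099 left.
April 1856 has 30 days: 1099 − 30 = 1069 left.
March 1856 has 31 days: 1069 − 31 = 1038 left.
February 1856 has 29 days (1856 is a leap year): 1038 − 29 = 1009 left.
January 1856 has 31 days: 1009 − 31 = 978 left.
December 1855 has 31 days: 978 − 31 = 947 left.
November 1855 has 30 days: 947 − 30 = 917 left.
October 1855 has 31 days: 917 − 31 = 886 left.
September 1855 has 30 days: 886 − 30 = 856 left.
August 1855 has 31 days: 856 − 31 = 825 left.
July 1855 has 31 days: 825 − 31 = 794 left.
June 1855 has 30 days: 794 − 30 = 764 left.
May 1855 has 31 days: 764 − 31 = 733 left.
April 1855 has 30 days: 733 − 30 = 703 left.
March 1855 has 31 days: 703 − 31 = 672 left.
February 1855 has 28 days (1855 is not a leap year): 672 − 28 = 644 left.
January 1855 has 31 days: 644 − 31 = 613 left.
December 1854 has 31 days: 613 − 31 = 582 left.
November 1854 has 30 days: 582 − 30 = 552 left.
October 1854 has 31 days: 552 − 31 = 521 left.
September 1854 has 30 days: 521 − 30 = 491 left.
August 1854 has 31 days: 491 − 31 = 460 left.
July 1854 has 31 days: 460 − 31 = 429 left.
June 1854 has 30 days: 429 − 30 = 399 left.
May 1854 has 31 days: 399 − 31 = 368 left.
April 1854 has 30 days: 368 − 30 = 338 left.
March 1854 has 31 days: 338 − 31 = 307 left.
February 1854 has 28 days (1854 is not a leap year): 307 − 28 = 279 left.
January 1854 has 31 days: 279 − 31 = 248 left.
December 1853 has 31 days: 248 − 31 = 217 left.
November 1853 has 30 days: 217 − 30 = 187 left.
October 1853 has 31 days: 187 − 31 = 156 left.
September 1853 has 30 days: 156 − 30 = 126 left.
August 1853 has 31 days: 126 − 31 = 95 left.
July 1853 has 31 days: 95 − 31 = 64 left.
June 1853 has 30 days: 64 − 30 = 34 left.
May 1853 has 31 days: 34 − 31 = 3 left.
April 1853 has 30 days; 30 − 3 = 27 → April 27, 1853.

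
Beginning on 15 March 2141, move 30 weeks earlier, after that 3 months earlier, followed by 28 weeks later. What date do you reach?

Counting back 30 weeks (= 210 days) from March 15, 2141:
Going back 15 days from March 15, 2141 reaches the end of the previous month; 210 − 15 = 195 left.
February 2141 has 28 days (2141 is not a leap year): 195 − 28 = 167 left.
January 2141 has 31 days: 167 − 31 = 136 left.
December 2140 has 31 days: 136 − 31 = 105 left.
November 2140 has 30 days: 105 − 30 = 75 left.
October 2140 has 31 days: 75 − 31 = 44 left.
September 2140 has 30 days: 44 − 30 = 14 left.
August 2140 has 31 days; 31 − 14 = 17 → August 17, 2140.
Going back 3 months from August 17, 2140:
month 8 − 3 = 5 → May 2140.
Day 17 is valid in May, giving May 17, 2140.
Adding 28 weeks (= 196 days) from May 17, 2140:
May has 31 days, so 31 − 17 = 14 days remain after May 17, 2140; 196 − 14 = 182 left.
June 2140 has 30 days: 182 − 30 = 152 left.
July 2140 has 31 days: 152 − 31 = 121 left.
August 2140 has 31 days: 121 − 31 = 90 left.
September 2140 has 30 days: 90 − 30 = 60 left.
October 2140 has 31 days: 60 − 31 = 29 left.
29 days into November 2140 → November 29, 2140.

November 29, 2140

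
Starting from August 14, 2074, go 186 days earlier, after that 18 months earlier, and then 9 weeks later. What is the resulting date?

Counting back 186 days from August 14, 2074:
Going back 14 days from August 14, 2074 reaches the end of the previous month; 186 − 14 = 172 left.
July 2074 has 31 days: 172 − 31 = 141 left.
June 2074 has 30 days: 141 − 30 = 111 left.
May 2074 has 31 days: 111 − 31 = 80 left.
April 2074 has 30 days: 80 − 30 = 50 left.
March 2074 has 31 days: 50 − 31 = 19 left.
February 2074 has 28 days; 28 − 19 = 9 → February 9, 2074.
Counting back 18 months from February 9, 2074:
month 2 − 18 = -16, which is month 8 of year 2072 → August 2072.
Day 9 is valid in August, giving August 9, 2072.
Advancing 9 weeks (= 63 days) from August 9, 2072:
August has 31 days, so 31 − 9 = 22 days remain after August 9, 2072; 63 − 22 = 41 left.
September 2072 has 30 days: 41 − 30 = 11 left.
11 days into October 2072 → October 11, 2072.

October 11, 2072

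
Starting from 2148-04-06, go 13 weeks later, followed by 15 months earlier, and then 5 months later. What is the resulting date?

Adding 13 weeks (= 91 days) from April 6, 2148:
April has 30 days, so 30 − 6 = 24 days remain after April 6, 2148; 91 − 24 = 67 left.
May 2148 has 31 days: 67 − 31 = 36 left.
June 2148 has 30 days: 36 − 30 = 6 left.
6 days into July 2148 → July 6, 2148.
Counting back 15 months from July 6, 2148:
month 7 − 15 = -8, which is month 4 of year 2147 → April 2147.
Day 6 is valid in April, giving April 6, 2147.
Counting forward 5 months from April 6, 2147:
month 4 + 5 = 9 → September 2147.
Day 6 is valid in September, giving September 6, 2147.

September 6, 2147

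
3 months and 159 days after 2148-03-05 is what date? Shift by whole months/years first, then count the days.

Adding 3 months and 159 days from March 5, 2148: first the month/year part, then the days.
month 3 + 3 = 6 → June 2148.
Day 5 is valid in June, giving June 5, 2148.
Now add 159 days from June 5, 2148.
June has 30 days, so 30 − 5 = 25 days remain after June 5, 2148; 159 − 25 = 134 left.
July 2148 has 31 days: 134 − 31 = 103 left.
August 2148 has 31 days: 103 − 31 = 72 left.
September 2148 has 30 days: 72 − 30 = 42 left.
October 2148 has 31 days: 42 − 31 = 11 left.
11 days into November 2148 → November 11, 2148.

November 11, 2148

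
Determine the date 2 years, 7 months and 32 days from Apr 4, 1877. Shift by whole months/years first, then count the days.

Counting forward 2 years, 7 months and 32 days from April 4, 1877: first the month/year part, then the days.
+2 years → 1879; month 4 + 7 = 11 → November 1879.
Day 4 is valid in November, giving November 4, 1879.
Now add 32 days from November 4, 1879.
November has 30 days, so 30 − 4 = 26 days remain after November 4, 1879; 32 − 26 = 6 left.
6 days into December 1879 → December 6, 1879.

December 6, 1879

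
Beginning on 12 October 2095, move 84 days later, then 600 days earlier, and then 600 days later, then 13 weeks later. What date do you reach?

April 4, 2096

Adding 84 days from October 12, 2095:
October has 31 days, so 31 − 12 = 19 days remain after October 12, 2095; 84 − 19 = 65 left.
November 2095 has 30 days: 65 − 30 = 35 left.
December 2095 has 31 days: 35 − 31 = 4 left.
4 days into January 2096 → January 4, 2096.
Counting back 600 days from January 4, 2096:
Going back 4 days from January 4, 2096 reaches the end of the previous month; 600 − 4 = 596 left.
December 2095 has 31 days: 596 − 31 = 565 left.
November 2095 has 30 days: 565 − 30 = 535 left.
October 2095 has 31 days: 535 − 31 = 504 left.
September 2095 has 30 days: 504 − 30 = 474 left.
August 2095 has 31 days: 474 − 31 = 443 left.
July 2095 has 31 days: 443 − 31 = 412 left.
June 2095 has 30 days: 412 − 30 = 382 left.
May 2095 has 31 days: 382 − 31 = 351 left.
April 2095 has 30 days: 351 − 30 = 321 left.
March 2095 has 31 days: 321 − 31 = 290 left.
February 2095 has 28 days (2095 is not a leap year): 290 − 28 = 262 left.
January 2095 has 31 days: 262 − 31 = 231 left.
December 2094 has 31 days: 231 − 31 = 200 left.
November 2094 has 30 days: 200 − 30 = 170 left.
October 2094 has 31 days: 170 − 31 = 139 left.
September 2094 has 30 days: 139 − 30 = 109 left.
August 2094 has 31 days: 109 − 31 = 78 left.
July 2094 has 31 days: 78 − 31 = 47 left.
June 2094 has 30 days: 47 − 30 = 17 left.
May 2094 has 31 days; 31 − 17 = 14 → May 14, 2094.
Advancing 600 days from May 14, 2094:
May has 31 days, so 31 − 14 = 17 days remain after May 14, 2094; 600 − 17 = 583 left.
June 2094 has 30 days: 583 − 30 = 553 left.
July 2094 has 31 days: 553 − 31 = 522 left.
August 2094 has 31 days: 522 − 31 = 491 left.
September 2094 has 30 days: 491 − 30 = 461 left.
October 2094 has 31 days: 461 − 31 = 430 left.
November 2094 has 30 days: 430 − 30 = 400 left.
December 2094 has 31 days: 400 − 31 = 369 left.
January 2095 has 31 days: 369 − 31 = 338 left.
February 2095 has 28 days (2095 is not a leap year): 338 − 28 = 310 left.
March 2095 has 31 days: 310 − 31 = 279 left.
April 2095 has 30 days: 279 − 30 = 249 left.
May 2095 has 31 days: 249 − 31 = 218 left.
June 2095 has 30 days: 218 − 30 = 188 left.
July 2095 has 31 days: 188 − 31 = 157 left.
August 2095 has 31 days: 157 − 31 = 126 left.
September 2095 has 30 days: 126 − 30 = 96 left.
October 2095 has 31 days: 96 − 31 = 65 left.
November 2095 has 30 days: 65 − 30 = 35 left.
December 2095 has 31 days: 35 − 31 = 4 left.
4 days into January 2096 → January 4, 2096.
Counting forward 13 weeks (= 91 days) from January 4, 2096:
January has 31 days, so 31 − 4 = 27 days remain after January 4, 2096; 91 − 27 = 64 left.
February 2096 has 29 days (2096 is a leap year): 64 − 29 = 35 left.
March 2096 has 31 days: 35 − 31 = 4 left.
4 days into April 2096 → April 4, 2096.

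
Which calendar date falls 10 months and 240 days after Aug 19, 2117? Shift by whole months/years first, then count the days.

February 14, 2119

Adding 10 months and 240 days from August 19, 2117: first the month/year part, then the days.
month 8 + 10 = 18, which is month 6 of year 2118 → June 2118.
Day 19 is valid in June, giving June 19, 2118.
Now add 240 days from June 19, 2118.
June has 30 days, so 30 − 19 = 11 days remain after June 19, 2118; 240 − 11 = 229 left.
July 2118 has 31 days: 229 − 31 = 198 left.
August 2118 has 31 days: 198 − 31 = 167 left.
September 2118 has 30 days: 167 − 30 = 137 left.
October 2118 has 31 days: 137 − 31 = 106 left.
November 2118 has 30 days: 106 − 30 = 76 left.
December 2118 has 31 days: 76 − 31 = 45 left.
January 2119 has 31 days: 45 − 31 = 14 left.
14 days into February 2119 → February 14, 2119.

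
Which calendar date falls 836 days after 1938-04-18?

August 1, 1940

Advancing 836 days from April 18, 1938.
April has 30 days, so 30 − 18 = 12 days remain after April 18, 1938; 836 − 12 = 824 left.
May 1938 has 31 days: 824 − 31 = 793 left.
June 1938 has 30 days: 793 − 30 = 763 left.
July 1938 has 31 days: 763 − 31 = 732 left.
August 1938 has 31 days: 732 − 31 = 701 left.
September 1938 has 30 days: 701 − 30 = 671 left.
October 1938 has 31 days: 671 − 31 = 640 left.
November 1938 has 30 days: 640 − 30 = 610 left.
December 1938 has 31 days: 610 − 31 = 579 left.
January 1939 has 31 days: 579 − 31 = 548 left.
February 1939 has 28 days (1939 is not a leap year): 548 − 28 = 520 left.
March 1939 has 31 days: 520 − 31 = 489 left.
April 1939 has 30 days: 489 − 30 = 459 left.
May 1939 has 31 days: 459 − 31 = 428 left.
June 1939 has 30 days: 428 − 30 = 398 left.
July 1939 has 31 days: 398 − 31 = 367 left.
August 1939 has 31 days: 367 − 31 = 336 left.
September 1939 has 30 days: 336 − 30 = 306 left.
October 1939 has 31 days: 306 − 31 = 275 left.
November 1939 has 30 days: 275 − 30 = 245 left.
December 1939 has 31 days: 245 − 31 = 214 left.
January 1940 has 31 days: 214 − 31 = 183 left.
February 1940 has 29 days (1940 is a leap year): 183 − 29 = 154 left.
March 1940 has 31 days: 154 − 31 = 123 left.
April 1940 has 30 days: 123 − 30 = 93 left.
May 1940 has 31 days: 93 − 31 = 62 left.
June 1940 has 30 days: 62 − 30 = 32 left.
July 1940 has 31 days: 32 − 31 = 1 left.
1 day into August 1940 → August 1, 1940.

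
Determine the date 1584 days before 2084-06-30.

February 28, 2080

Subtracting 1584 days from June 30, 2084.
Going back 30 days from June 30, 2084 reaches the end of the previous month; 1584 − 30 = 1554 left.
May 2084 has 31 days: 1554 − 31 = 1523 left.
April 2084 has 30 days: 1523 − 30 = 1493 left.
March 2084 has 31 days: 1493 − 31 = 1462 left.
February 2084 has 29 days (2084 is a leap year): 1462 − 29 = 1433 left.
January 2084 has 31 days: 1433 − 31 = 1402 left.
December 2083 has 31 days: 1402 − 31 = 1371 left.
November 2083 has 30 days: 1371 − 30 = 1341 left.
October 2083 has 31 days: 1341 − 31 = 1310 left.
September 2083 has 30 days: 1310 − 30 = 1280 left.
August 2083 has 31 days: 1280 − 31 = 1249 left.
July 2083 has 31 days: 1249 − 31 = 1218 left.
June 2083 has 30 days: 1218 − 30 = 1188 left.
May 2083 has 31 days: 1188 − 31 = 1157 left.
April 2083 has 30 days: 1157 − 30 = 1127 left.
March 2083 has 31 days: 1127 − 31 = 1096 left.
February 2083 has 28 days (2083 is not a leap year): 1096 − 28 = 1068 left.
January 2083 has 31 days: 1068 − 31 = 1037 left.
December 2082 has 31 days: 1037 − 31 = 1006 left.
November 2082 has 30 days: 1006 − 30 = 976 left.
October 2082 has 31 days: 976 − 31 = 945 left.
September 2082 has 30 days: 945 − 30 = 915 left.
August 2082 has 31 days: 915 − 31 = 884 left.
July 2082 has 31 days: 884 − 31 = 853 left.
June 2082 has 30 days: 853 − 30 = 823 left.
May 2082 has 31 days: 823 − 31 = 792 left.
April 2082 has 30 days: 792 − 30 = 762 left.
March 2082 has 31 days: 762 − 31 = 731 left.
February 2082 has 28 days (2082 is not a leap year): 731 − 28 = 703 left.
January 2082 has 31 days: 703 − 31 = 672 left.
December 2081 has 31 days: 672 − 31 = 641 left.
November 2081 has 30 days: 641 − 30 = 611 left.
October 2081 has 31 days: 611 − 31 = 580 left.
September 2081 has 30 days: 580 − 30 = 550 left.
August 2081 has 31 days: 550 − 31 = 519 left.
July 2081 has 31 days: 519 − 31 = 488 left.
June 2081 has 30 days: 488 − 30 = 458 left.
May 2081 has 31 days: 458 − 31 = 427 left.
April 2081 has 30 days: 427 − 30 = 397 left.
March 2081 has 31 days: 397 − 31 = 366 left.
February 2081 has 28 days (2081 is not a leap year): 366 − 28 = 338 left.
January 2081 has 31 days: 338 − 31 = 307 left.
December 2080 has 31 days: 307 − 31 = 276 left.
November 2080 has 30 days: 276 − 30 = 246 left.
October 2080 has 31 days: 246 − 31 = 215 left.
September 2080 has 30 days: 215 − 30 = 185 left.
August 2080 has 31 days: 185 − 31 = 154 left.
July 2080 has 31 days: 154 − 31 = 123 left.
June 2080 has 30 days: 123 − 30 = 93 left.
May 2080 has 31 days: 93 − 31 = 62 left.
April 2080 has 30 days: 62 − 30 = 32 left.
March 2080 has 31 days: 32 − 31 = 1 left.
February 2080 has 29 days; 29 − 1 = 28 → February 28, 2080.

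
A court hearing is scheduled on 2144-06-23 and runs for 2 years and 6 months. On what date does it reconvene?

Adding 2 years and 6 months from June 23, 2144.
+2 years → 2146; month 6 + 6 = 12 → December 2146.
Day 23 is valid in December, giving December 23, 2146.

December 23, 2146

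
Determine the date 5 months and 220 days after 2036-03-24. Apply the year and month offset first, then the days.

Adding 5 months and 220 days from March 24, 2036: first the month/year part, then the days.
month 3 + 5 = 8 → August 2036.
Day 24 is valid in August, giving August 24, 2036.
Now add 220 days from August 24, 2036.
August has 31 days, so 31 − 24 = 7 days remain after August 24, 2036; 220 − 7 = 213 left.
September 2036 has 30 days: 213 − 30 = 183 left.
October 2036 has 31 days: 183 − 31 = 152 left.
November 2036 has 30 days: 152 − 30 = 122 left.
December 2036 has 31 days: 122 − 31 = 91 left.
January 2037 has 31 days: 91 − 31 = 60 left.
February 2037 has 28 days (2037 is not a leap year): 60 − 28 = 32 left.
March 2037 has 31 days: 32 − 31 = 1 left.
1 day into April 2037 → April 1, 2037.

April 1, 2037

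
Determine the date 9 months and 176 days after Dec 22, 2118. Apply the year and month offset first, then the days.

March 16, 2120

Advancing 9 months and 176 days from December 22, 2118: first the month/year part, then the days.
month 12 + 9 = 21, which is month 9 of year 2119 → September 2119.
Day 22 is valid in September, giving September 22, 2119.
Now add 176 days from September 22, 2119.
September has 30 days, so 30 − 22 = 8 days remain after September 22, 2119; 176 − 8 = 168 left.
October 2119 has 31 days: 168 − 31 = 137 left.
November 2119 has 30 days: 137 − 30 = 107 left.
December 2119 has 31 days: 107 − 31 = 76 left.
January 2120 has 31 days: 76 − 31 = 45 left.
February 2120 has 29 days (2120 is a leap year): 45 − 29 = 16 left.
16 days into March 2120 → March 16, 2120.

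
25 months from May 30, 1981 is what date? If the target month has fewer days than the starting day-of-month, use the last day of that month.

June 30, 1983

Counting forward 25 months from May 30, 1981.
month 5 + 25 = 30, which is month 6 of year 1983 → June 1983.
Day 30 is valid in June, giving June 30, 1983.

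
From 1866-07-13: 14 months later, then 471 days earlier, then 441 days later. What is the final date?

August 14, 1867

Counting forward 14 months from July 13, 1866:
month 7 + 14 = 21, which is month 9 of year 1867 → September 1867.
Day 13 is valid in September, giving September 13, 1867.
Subtracting 471 days from September 13, 1867:
Going back 13 days from September 13, 1867 reaches the end of the previous month; 471 − 13 = 458 left.
August 1867 has 31 days: 458 − 31 = 427 left.
July 1867 has 31 days: 427 − 31 = 396 left.
June 1867 has 30 days: 396 − 30 = 366 left.
May 1867 has 31 days: 366 − 31 = 335 left.
April 1867 has 30 days: 335 − 30 = 305 left.
March 1867 has 31 days: 305 − 31 = 274 left.
February 1867 has 28 days (1867 is not a leap year): 274 − 28 = 246 left.
January 1867 has 31 days: 246 − 31 = 215 left.
December 1866 has 31 days: 215 − 31 = 184 left.
November 1866 has 30 days: 184 − 30 = 154 left.
October 1866 has 31 days: 154 − 31 = 123 left.
September 1866 has 30 days: 123 − 30 = 93 left.
August 1866 has 31 days: 93 − 31 = 62 left.
July 1866 has 31 days: 62 − 31 = 31 left.
June 1866 has 30 days: 31 − 30 = 1 left.
May 1866 has 31 days; 31 − 1 = 30 → May 30, 1866.
Adding 441 days from May 30, 1866:
May has 31 days, so 31 − 30 = 1 day remains after May 30, 1866; 441 − 1 = 440 left.
June 1866 has 30 days: 440 − 30 = 410 left.
July 1866 has 31 days: 410 − 31 = 379 left.
August 1866 has 31 days: 379 − 31 = 348 left.
September 1866 has 30 days: 348 − 30 = 318 left.
October 1866 has 31 days: 318 − 31 = 287 left.
November 1866 has 30 days: 287 − 30 = 257 left.
December 1866 has 31 days: 257 − 31 = 226 left.
January 1867 has 31 days: 226 − 31 = 195 left.
February 1867 has 28 days (1867 is not a leap year): 195 − 28 = 167 left.
March 1867 has 31 days: 167 − 31 = 136 left.
April 1867 has 30 days: 136 − 30 = 106 left.
May 1867 has 31 days: 106 − 31 = 75 left.
June 1867 has 30 days: 75 − 30 = 45 left.
July 1867 has 31 days: 45 − 31 = 14 left.
14 days into August 1867 → August 14, 1867.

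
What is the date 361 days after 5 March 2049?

March 1, 2050

Advancing 361 days from March 5, 2049.
March has 31 days, so 31 − 5 = 26 days remain after March 5, 2049; 361 − 26 = 335 left.
April 2049 has 30 days: 335 − 30 = 305 left.
May 2049 has 31 days: 305 − 31 = 274 left.
June 2049 has 30 days: 274 − 30 = 244 left.
July 2049 has 31 days: 244 − 31 = 213 left.
August 2049 has 31 days: 213 − 31 = 182 left.
September 2049 has 30 days: 182 − 30 = 152 left.
October 2049 has 31 days: 152 − 31 = 121 left.
November 2049 has 30 days: 121 − 30 = 91 left.
December 2049 has 31 days: 91 − 31 = 60 left.
January 2050 has 31 days: 60 − 31 = 29 left.
February 2050 has 28 days (2050 is not a leap year): 29 − 28 = 1 left.
1 day into March 2050 → March 1, 2050.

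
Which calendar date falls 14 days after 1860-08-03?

August 17, 1860

Adding 14 days from August 3, 1860.
August has 31 days; 3 + 14 = 17, still in August.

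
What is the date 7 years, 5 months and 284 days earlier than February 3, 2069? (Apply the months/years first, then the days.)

November 23, 2060

Going back 7 years, 5 months and 284 days from February 3, 2069: first the month/year part, then the days.
-7 years → 2062; month 2 − 5 = -3, which is month 9 of year 2061 → September 2061.
Day 3 is valid in September, giving September 3, 2061.
Now subtract 284 days from September 3, 2061.
Going back 3 days from September 3, 2061 reaches the end of the previous month; 284 − 3 = 281 left.
August 2061 has 31 days: 281 − 31 = 250 left.
July 2061 has 31 days: 250 − 31 = 219 left.
June 2061 has 30 days: 219 − 30 = 189 left.
May 2061 has 31 days: 189 − 31 = 158 left.
April 2061 has 30 days: 158 − 30 = 128 left.
March 2061 has 31 days: 128 − 31 = 97 left.
February 2061 has 28 days (2061 is not a leap year): 97 − 28 = 69 left.
January 2061 has 31 days: 69 − 31 = 38 left.
December 2060 has 31 days: 38 − 31 = 7 left.
November 2060 has 30 days; 30 − 7 = 23 → November 23, 2060.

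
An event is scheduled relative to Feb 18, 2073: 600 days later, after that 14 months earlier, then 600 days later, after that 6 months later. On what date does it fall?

Adding 600 days from February 18, 2073:
February has 28 days, so 28 − 18 = 10 days remain after February 18, 2073; 600 − 10 = 590 left.
March 2073 has 31 days: 590 − 31 = 559 left.
April 2073 has 30 days: 559 − 30 = 529 left.
May 2073 has 31 days: 529 − 31 = 498 left.
June 2073 has 30 days: 498 − 30 = 468 left.
July 2073 has 31 days: 468 − 31 = 437 left.
August 2073 has 31 days: 437 − 31 = 406 left.
September 2073 has 30 days: 406 − 30 = 376 left.
October 2073 has 31 days: 376 − 31 = 345 left.
November 2073 has 30 days: 345 − 30 = 315 left.
December 2073 has 31 days: 315 − 31 = 284 left.
January 2074 has 31 days: 284 − 31 = 253 left.
February 2074 has 28 days (2074 is not a leap year): 253 − 28 = 225 left.
March 2074 has 31 days: 225 − 31 = 194 left.
April 2074 has 30 days: 194 − 30 = 164 left.
May 2074 has 31 days: 164 − 31 = 133 left.
June 2074 has 30 days: 133 − 30 = 103 left.
July 2074 has 31 days: 103 − 31 = 72 left.
August 2074 has 31 days: 72 − 31 = 41 left.
September 2074 has 30 days: 41 − 30 = 11 left.
11 days into October 2074 → October 11, 2074.
Counting back 14 months from October 11, 2074:
month 10 − 14 = -4, which is month 8 of year 2073 → August 2073.
Day 11 is valid in August, giving August 11, 2073.
Counting forward 600 days from August 11, 2073:
August has 31 days, so 31 − 11 = 20 days remain after August 11, 2073; 600 − 20 = 580 left.
September 2073 has 30 days: 580 − 30 = 550 left.
October 2073 has 31 days: 550 − 31 = 519 left.
November 2073 has 30 days: 519 − 30 = 489 left.
December 2073 has 31 days: 489 − 31 = 458 left.
January 2074 has 31 days: 458 − 31 = 427 left.
February 2074 has 28 days (2074 is not a leap year): 427 − 28 = 399 left.
March 2074 has 31 days: 399 − 31 = 368 left.
April 2074 has 30 days: 368 − 30 = 338 left.
May 2074 has 31 days: 338 − 31 = 307 left.
June 2074 has 30 days: 307 − 30 = 277 left.
July 2074 has 31 days: 277 − 31 = 246 left.
August 2074 has 31 days: 246 − 31 = 215 left.
September 2074 has 30 days: 215 − 30 = 185 left.
October 2074 has 31 days: 185 − 31 = 154 left.
November 2074 has 30 days: 154 − 30 = 124 left.
December 2074 has 31 days: 124 − 31 = 93 left.
January 2075 has 31 days: 93 − 31 = 62 left.
February 2075 has 28 days (2075 is not a leap year): 62 − 28 = 34 left.
March 2075 has 31 days: 34 − 31 = 3 left.
3 days into April 2075 → April 3, 2075.
Adding 6 months from April 3, 2075:
month 4 + 6 = 10 → October 2075.
Day 3 is valid in October, giving October 3, 2075.

October 3, 2075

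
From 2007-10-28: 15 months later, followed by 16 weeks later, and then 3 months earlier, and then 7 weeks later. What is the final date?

April 10, 2009

Counting forward 15 months from October 28, 2007:
month 10 + 15 = 25, which is month 1 of year 2009 → January 2009.
Day 28 is valid in January, giving January 28, 2009.
Advancing 16 weeks (= 112 days) from January 28, 2009:
January has 31 days, so 31 − 28 = 3 days remain after January 28, 2009; 112 − 3 = 109 left.
February 2009 has 28 days (2009 is not a leap year): 109 − 28 = 81 left.
March 2009 has 31 days: 81 − 31 = 50 left.
April 2009 has 30 days: 50 − 30 = 20 left.
20 days into May 2009 → May 20, 2009.
Going back 3 months from May 20, 2009:
month 5 − 3 = 2 → February 2009.
Day 20 is valid in February, giving February 20, 2009.
Counting forward 7 weeks (= 49 days) from February 20, 2009:
February has 28 days, so 28 − 20 = 8 days remain after February 20, 2009; 49 − 8 = 41 left.
March 2009 has 31 days: 41 − 31 = 10 left.
10 days into April 2009 → April 10, 2009.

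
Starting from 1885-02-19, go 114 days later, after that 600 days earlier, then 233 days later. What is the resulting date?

Advancing 114 days from February 19, 1885:
February has 28 days, so 28 − 19 = 9 days remain after February 19, 1885; 114 − 9 = 105 left.
March 1885 has 31 days: 105 − 31 = 74 left.
April 1885 has 30 days: 74 − 30 = 44 left.
May 1885 has 31 days: 44 − 31 = 13 left.
13 days into June 1885 → June 13, 1885.
Counting back 600 days from June 13, 1885:
Going back 13 days from June 13, 1885 reaches the end of the previous month; 600 − 13 = 587 left.
May 1885 has 31 days: 587 − 31 = 556 left.
April 1885 has 30 days: 556 − 30 = 526 left.
March 1885 has 31 days: 526 − 31 = 495 left.
February 1885 has 28 days (1885 is not a leap year): 495 − 28 = 467 left.
January 1885 has 31 days: 467 − 31 = 436 left.
December 1884 has 31 days: 436 − 31 = 405 left.
November 1884 has 30 days: 405 − 30 = 375 left.
October 1884 has 31 days: 375 − 31 = 344 left.
September 1884 has 30 days: 344 − 30 = 314 left.
August 1884 has 31 days: 314 − 31 = 283 left.
July 1884 has 31 days: 283 − 31 = 252 left.
June 1884 has 30 days: 252 − 30 = 222 left.
May 1884 has 31 days: 222 − 31 = 191 left.
April 1884 has 30 days: 191 − 30 = 161 left.
March 1884 has 31 days: 161 − 31 = 130 left.
February 1884 has 29 days (1884 is a leap year): 130 − 29 = 101 left.
January 1884 has 31 days: 101 − 31 = 70 left.
December 1883 has 31 days: 70 − 31 = 39 left.
November 1883 has 30 days: 39 − 30 = 9 left.
October 1883 has 31 days; 31 − 9 = 22 → October 22, 1883.
Advancing 233 days from October 22, 1883:
October has 31 days, so 31 − 22 = 9 days remain after October 22, 1883; 233 − 9 = 224 left.
November 1883 has 30 days: 224 − 30 = 194 left.
December 1883 has 31 days: 194 − 31 = 163 left.
January 1884 has 31 days: 163 − 31 = 132 left.
February 1884 has 29 days (1884 is a leap year): 132 − 29 = 103 left.
March 1884 has 31 days: 103 − 31 = 72 left.
April 1884 has 30 days: 72 − 30 = 42 left.
May 1884 has 31 days: 42 − 31 = 11 left.
11 days into June 1884 → June 11, 1884.

June 11, 1884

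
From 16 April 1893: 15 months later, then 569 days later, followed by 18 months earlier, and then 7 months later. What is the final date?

March 5, 1895

Counting forward 15 months from April 16, 1893:
month 4 + 15 = 19, which is month 7 of year 1894 → July 1894.
Day 16 is valid in July, giving July 16, 1894.
Adding 569 days from July 16, 1894:
July has 31 days, so 31 − 16 = 15 days remain after July 16, 1894; 569 − 15 = 554 left.
August 1894 has 31 days: 554 − 31 = 523 left.
September 1894 has 30 days: 523 − 30 = 493 left.
October 1894 has 31 days: 493 − 31 = 462 left.
November 1894 has 30 days: 462 − 30 = 432 left.
December 1894 has 31 days: 432 − 31 = 401 left.
January 1895 has 31 days: 401 − 31 = 370 left.
February 1895 has 28 days (1895 is not a leap year): 370 − 28 = 342 left.
March 1895 has 31 days: 342 − 31 = 311 left.
April 1895 has 30 days: 311 − 30 = 281 left.
May 1895 has 31 days: 281 − 31 = 250 left.
June 1895 has 30 days: 250 − 30 = 220 left.
July 1895 has 31 days: 220 − 31 = 189 left.
August 1895 has 31 days: 189 − 31 = 158 left.
September 1895 has 30 days: 158 − 30 = 128 left.
October 1895 has 31 days: 128 − 31 = 97 left.
November 1895 has 30 days: 97 − 30 = 67 left.
December 1895 has 31 days: 67 − 31 = 36 left.
January 1896 has 31 days: 36 − 31 = 5 left.
5 days into February 1896 → February 5, 1896.
Counting back 18 months from February 5, 1896:
month 2 − 18 = -16, which is month 8 of year 1894 → August 1894.
Day 5 is valid in August, giving August 5, 1894.
Adding 7 months from August 5, 1894:
month 8 + 7 = 15, which is month 3 of year 1895 → March 1895.
Day 5 is valid in March, giving March 5, 1895.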